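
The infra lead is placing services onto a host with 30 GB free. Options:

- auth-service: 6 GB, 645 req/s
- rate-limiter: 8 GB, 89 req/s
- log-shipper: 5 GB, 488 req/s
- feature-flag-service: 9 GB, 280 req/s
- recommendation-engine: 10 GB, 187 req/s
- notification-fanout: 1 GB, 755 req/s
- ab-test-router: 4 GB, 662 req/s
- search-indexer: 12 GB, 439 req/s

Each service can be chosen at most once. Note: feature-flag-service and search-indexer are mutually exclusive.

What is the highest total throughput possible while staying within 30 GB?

2989

Best packing: auth-service + log-shipper + notification-fanout + ab-test-router + search-indexer — 28 GB, 2989 total.
The closest alternative, auth-service + log-shipper + feature-flag-service + notification-fanout + ab-test-router, reaches only 2830.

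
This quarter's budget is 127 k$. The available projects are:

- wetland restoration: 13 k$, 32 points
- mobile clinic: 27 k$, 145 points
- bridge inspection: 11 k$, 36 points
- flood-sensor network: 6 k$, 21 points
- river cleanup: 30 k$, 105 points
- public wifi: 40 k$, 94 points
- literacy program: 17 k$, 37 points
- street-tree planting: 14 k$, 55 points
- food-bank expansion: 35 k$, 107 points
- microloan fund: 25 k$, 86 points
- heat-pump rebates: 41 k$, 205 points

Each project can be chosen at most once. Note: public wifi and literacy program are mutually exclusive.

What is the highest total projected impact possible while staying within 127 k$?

548

Greedy by ratio would take mobile clinic + flood-sensor network + river cleanup + street-tree planting + heat-pump rebates: 118 k$ used, total 531.
The 30 k$ tied up in river cleanup is better spent on bridge inspection + microloan fund — total rises to 548 (124 k$).
The closest alternative, mobile clinic + bridge inspection + river cleanup + street-tree planting + heat-pump rebates, reaches only 546.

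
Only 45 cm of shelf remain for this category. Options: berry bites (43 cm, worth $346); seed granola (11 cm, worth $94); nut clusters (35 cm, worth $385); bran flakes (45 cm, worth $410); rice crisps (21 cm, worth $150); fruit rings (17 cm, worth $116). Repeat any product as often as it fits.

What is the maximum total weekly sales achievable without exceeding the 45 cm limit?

By weekly sales per cm: nut clusters 11.00, bran flakes 9.11, seed granola 8.55 lead.
A density-first pass picks nut clusters — 385 at 35 cm.
The 35 cm tied up in nut clusters is better spent on bran flakes — total rises to 410 (45 cm).

410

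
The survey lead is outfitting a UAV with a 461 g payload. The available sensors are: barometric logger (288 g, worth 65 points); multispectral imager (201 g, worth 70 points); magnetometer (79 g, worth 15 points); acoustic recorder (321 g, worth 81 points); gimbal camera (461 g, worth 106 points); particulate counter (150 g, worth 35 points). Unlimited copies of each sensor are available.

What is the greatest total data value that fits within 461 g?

Best packing: 2×multispectral imager — 402 g, 140 total.
Every other selection either busts 461 g or fails to beat 140.

140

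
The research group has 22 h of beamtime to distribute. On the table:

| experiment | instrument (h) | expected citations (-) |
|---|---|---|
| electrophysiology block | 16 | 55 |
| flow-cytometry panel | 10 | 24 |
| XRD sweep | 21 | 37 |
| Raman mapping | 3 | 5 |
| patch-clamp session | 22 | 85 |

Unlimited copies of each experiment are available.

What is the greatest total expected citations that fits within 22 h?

Best packing: patch-clamp session — 22 h, 85 total.
That's the maximum — no swap from here does better than 85.

85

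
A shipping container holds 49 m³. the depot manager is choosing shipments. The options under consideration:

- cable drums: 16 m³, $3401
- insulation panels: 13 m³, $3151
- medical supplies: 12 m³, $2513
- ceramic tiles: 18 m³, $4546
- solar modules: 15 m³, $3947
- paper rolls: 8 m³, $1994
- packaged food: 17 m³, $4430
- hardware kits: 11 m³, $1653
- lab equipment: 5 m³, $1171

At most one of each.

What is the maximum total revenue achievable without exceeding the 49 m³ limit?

12141

Filling by ratio: solar modules + paper rolls + packaged food + lab equipment for 11542, with 4 m³ left unused.
Dropping solar modules frees 15 m³; slotting in ceramic tiles (18 m³) lifts the total to 12141 at 48 m³.
Runner-up insulation panels + ceramic tiles + packaged food tops out at 12127.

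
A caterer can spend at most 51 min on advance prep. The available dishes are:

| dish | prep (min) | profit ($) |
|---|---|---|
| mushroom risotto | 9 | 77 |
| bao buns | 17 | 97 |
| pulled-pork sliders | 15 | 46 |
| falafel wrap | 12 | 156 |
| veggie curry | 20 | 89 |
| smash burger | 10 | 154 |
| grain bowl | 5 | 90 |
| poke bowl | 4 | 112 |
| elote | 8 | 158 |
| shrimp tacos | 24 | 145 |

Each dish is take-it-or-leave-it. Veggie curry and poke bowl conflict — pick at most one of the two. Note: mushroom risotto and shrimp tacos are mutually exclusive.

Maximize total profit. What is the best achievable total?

The ratio ordering already packs tightly: mushroom risotto + falafel wrap + smash burger + grain bowl + poke bowl + elote, 48 min, 747.
Every other selection either busts 51 min or breaks a pairing rule or fails to beat 747.

747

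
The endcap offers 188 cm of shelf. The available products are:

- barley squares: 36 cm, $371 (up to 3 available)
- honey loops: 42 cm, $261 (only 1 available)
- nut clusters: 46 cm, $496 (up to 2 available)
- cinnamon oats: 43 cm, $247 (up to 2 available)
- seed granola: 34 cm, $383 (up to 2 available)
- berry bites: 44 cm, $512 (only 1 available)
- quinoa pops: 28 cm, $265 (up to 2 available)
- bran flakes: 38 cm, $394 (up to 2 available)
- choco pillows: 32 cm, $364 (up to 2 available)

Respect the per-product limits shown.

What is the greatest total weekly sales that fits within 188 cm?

2119

Taking the top-ratio products first gives 2×seed granola + berry bites + 2×choco pillows for 2006 (176 cm).
Dropping seed granola frees 34 cm; slotting in nut clusters (46 cm) lifts the total to 2119 at 188 cm.
That's the maximum — no swap from here does better than 2119.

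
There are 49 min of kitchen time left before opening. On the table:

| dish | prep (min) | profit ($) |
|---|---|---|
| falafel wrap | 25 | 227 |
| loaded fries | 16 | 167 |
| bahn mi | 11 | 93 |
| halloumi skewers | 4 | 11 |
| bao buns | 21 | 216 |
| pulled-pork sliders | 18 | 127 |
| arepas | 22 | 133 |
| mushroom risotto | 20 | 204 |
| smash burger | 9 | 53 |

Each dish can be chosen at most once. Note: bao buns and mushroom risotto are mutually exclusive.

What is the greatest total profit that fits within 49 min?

476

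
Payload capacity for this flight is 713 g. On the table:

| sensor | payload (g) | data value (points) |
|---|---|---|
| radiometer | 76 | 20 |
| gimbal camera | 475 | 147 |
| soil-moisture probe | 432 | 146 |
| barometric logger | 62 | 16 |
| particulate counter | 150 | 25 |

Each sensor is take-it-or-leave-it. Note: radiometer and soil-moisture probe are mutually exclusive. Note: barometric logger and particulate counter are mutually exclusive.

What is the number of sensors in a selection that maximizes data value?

The maximum data value within 713 g is 192.
For example radiometer + gimbal camera + particulate counter achieves it, using 701 g.
Every optimal selection uses 3 sensors.

3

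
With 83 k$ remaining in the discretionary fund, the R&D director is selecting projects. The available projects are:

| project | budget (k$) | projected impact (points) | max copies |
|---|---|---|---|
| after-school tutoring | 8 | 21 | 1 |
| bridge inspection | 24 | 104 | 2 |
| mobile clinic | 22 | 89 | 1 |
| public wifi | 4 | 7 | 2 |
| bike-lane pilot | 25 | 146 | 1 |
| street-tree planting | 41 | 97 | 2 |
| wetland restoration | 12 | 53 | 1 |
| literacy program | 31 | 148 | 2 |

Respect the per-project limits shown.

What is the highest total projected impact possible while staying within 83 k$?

398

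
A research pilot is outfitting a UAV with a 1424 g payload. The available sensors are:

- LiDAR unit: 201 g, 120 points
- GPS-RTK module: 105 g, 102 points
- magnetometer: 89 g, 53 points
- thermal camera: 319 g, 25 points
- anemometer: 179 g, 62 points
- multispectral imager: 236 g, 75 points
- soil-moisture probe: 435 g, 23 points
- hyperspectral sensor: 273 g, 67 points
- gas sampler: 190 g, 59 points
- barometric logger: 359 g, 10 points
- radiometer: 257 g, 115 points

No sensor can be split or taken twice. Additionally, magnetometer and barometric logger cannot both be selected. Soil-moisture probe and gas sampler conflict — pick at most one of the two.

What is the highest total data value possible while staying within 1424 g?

594

Greedy by ratio would take LiDAR unit + GPS-RTK module + magnetometer + anemometer + multispectral imager + gas sampler + radiometer: 1257 g used, total 586.
Replace gas sampler with hyperspectral sensor: the trade gains 8 net, giving 594 at 1340 g.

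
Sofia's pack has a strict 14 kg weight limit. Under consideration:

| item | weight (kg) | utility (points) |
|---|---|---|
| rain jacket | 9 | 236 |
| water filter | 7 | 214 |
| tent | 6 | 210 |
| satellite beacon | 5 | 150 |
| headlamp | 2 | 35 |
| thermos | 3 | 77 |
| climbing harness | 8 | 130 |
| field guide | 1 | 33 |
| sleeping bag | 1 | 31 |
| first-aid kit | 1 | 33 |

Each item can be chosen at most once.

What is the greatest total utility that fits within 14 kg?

457

Water filter + tent + field guide uses 14 of the 14 kg and totals 457.
Water filter + tent + first-aid kit (14 kg) also reaches 457 — a tie, but nothing goes higher.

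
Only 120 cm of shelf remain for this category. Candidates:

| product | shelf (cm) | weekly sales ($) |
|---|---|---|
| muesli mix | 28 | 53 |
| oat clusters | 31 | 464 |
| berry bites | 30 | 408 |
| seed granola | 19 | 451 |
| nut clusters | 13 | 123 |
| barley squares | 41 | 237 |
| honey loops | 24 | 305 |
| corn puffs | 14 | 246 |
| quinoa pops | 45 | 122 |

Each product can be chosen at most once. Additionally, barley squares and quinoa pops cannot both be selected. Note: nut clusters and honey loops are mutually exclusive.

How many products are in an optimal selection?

5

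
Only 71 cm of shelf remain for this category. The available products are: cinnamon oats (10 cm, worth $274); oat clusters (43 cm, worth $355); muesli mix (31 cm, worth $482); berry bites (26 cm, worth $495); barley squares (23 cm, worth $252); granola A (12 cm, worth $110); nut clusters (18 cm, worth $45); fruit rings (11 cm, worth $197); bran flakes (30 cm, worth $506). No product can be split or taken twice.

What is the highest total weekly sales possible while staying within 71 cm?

1275

Greedy by ratio would take cinnamon oats + berry bites + barley squares + fruit rings: 70 cm used, total 1218.
Replace barley squares and fruit rings with bran flakes: the trade gains 57 net, giving 1275 at 66 cm.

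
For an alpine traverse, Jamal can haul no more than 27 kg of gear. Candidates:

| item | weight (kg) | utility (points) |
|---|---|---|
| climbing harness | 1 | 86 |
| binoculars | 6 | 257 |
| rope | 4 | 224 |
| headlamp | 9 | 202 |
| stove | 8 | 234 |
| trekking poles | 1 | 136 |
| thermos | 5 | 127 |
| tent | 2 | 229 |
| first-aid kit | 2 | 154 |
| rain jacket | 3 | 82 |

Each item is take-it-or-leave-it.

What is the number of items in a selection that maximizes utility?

The maximum utility within 27 kg is 1402.
For example climbing harness + binoculars + rope + stove + trekking poles + tent + first-aid kit + rain jacket achieves it, using 27 kg.
Any selection reaching 1402 contains exactly 8 items.

8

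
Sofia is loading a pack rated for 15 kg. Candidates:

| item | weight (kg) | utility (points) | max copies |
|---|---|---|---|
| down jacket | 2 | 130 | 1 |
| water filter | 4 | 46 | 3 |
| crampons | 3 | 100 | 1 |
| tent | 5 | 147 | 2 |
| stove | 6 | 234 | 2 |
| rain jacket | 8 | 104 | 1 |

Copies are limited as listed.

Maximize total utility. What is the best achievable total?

The ratio ordering already packs tightly: down jacket + 2×stove, 14 kg, 598.
Nothing else within 15 kg beats 598.

598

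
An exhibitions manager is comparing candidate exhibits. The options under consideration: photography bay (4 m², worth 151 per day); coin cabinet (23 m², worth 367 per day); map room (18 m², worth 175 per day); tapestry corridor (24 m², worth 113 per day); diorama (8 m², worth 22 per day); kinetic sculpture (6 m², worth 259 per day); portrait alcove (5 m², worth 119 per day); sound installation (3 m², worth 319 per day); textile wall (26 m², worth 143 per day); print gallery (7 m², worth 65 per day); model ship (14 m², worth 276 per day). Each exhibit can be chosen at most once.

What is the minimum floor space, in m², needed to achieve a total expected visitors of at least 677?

13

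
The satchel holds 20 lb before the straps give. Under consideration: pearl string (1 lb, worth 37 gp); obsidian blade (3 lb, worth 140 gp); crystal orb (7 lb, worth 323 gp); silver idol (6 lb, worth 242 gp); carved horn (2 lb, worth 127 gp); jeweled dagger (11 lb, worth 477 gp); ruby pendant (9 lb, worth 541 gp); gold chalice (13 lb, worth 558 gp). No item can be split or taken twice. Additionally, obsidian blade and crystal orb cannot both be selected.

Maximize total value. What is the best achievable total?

Density check — carved horn 63.50, ruby pendant 60.11, obsidian blade 46.67, crystal orb 46.14 are the best per lb.
Obsidian blade + silver idol + carved horn + ruby pendant uses 20 of the 20 lb and totals 1050.
That's the maximum — no feasible swap from here does better than 1050.

1050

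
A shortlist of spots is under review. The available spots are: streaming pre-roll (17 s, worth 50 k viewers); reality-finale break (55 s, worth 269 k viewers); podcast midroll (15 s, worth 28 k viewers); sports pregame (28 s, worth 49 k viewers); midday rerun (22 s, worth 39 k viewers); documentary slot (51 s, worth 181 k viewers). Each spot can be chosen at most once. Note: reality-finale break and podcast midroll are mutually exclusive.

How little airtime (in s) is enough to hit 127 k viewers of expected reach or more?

51

Look for the lowest-airtime combination reaching 127.
documentary slot: 181 expected reach at 51 s.
No combination under 51 s hits 127.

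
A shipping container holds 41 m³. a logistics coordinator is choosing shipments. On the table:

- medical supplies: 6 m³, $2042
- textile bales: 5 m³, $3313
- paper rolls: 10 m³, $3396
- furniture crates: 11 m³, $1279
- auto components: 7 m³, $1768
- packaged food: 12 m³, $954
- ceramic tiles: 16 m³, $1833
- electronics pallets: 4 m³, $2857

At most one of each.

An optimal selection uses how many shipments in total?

Best achievable revenue is 13441.
For example medical supplies + textile bales + paper rolls + ceramic tiles + electronics pallets achieves it, using 41 m³.
All optima have 5 shipments.

5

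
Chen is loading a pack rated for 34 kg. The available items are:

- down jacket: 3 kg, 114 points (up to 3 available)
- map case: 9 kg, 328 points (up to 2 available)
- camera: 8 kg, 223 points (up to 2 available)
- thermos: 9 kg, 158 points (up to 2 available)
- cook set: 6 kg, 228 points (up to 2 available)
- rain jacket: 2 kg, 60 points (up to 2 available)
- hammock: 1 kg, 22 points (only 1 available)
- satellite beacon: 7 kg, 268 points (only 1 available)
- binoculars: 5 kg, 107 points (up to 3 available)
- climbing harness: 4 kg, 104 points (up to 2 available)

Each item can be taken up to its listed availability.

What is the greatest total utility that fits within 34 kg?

1280

Density check — satellite beacon 38.29, down jacket 38.00, cook set 38.00, map case 36.44 are the best per kg.
Taking the top-ratio items first gives 3×down jacket + 2×cook set + 2×rain jacket + hammock + satellite beacon for 1208 (33 kg).
Dropping down jacket and 2×rain jacket and hammock frees 8 kg; slotting in map case (9 kg) lifts the total to 1280 at 34 kg.
That's the maximum — no swap from here does better than 1280.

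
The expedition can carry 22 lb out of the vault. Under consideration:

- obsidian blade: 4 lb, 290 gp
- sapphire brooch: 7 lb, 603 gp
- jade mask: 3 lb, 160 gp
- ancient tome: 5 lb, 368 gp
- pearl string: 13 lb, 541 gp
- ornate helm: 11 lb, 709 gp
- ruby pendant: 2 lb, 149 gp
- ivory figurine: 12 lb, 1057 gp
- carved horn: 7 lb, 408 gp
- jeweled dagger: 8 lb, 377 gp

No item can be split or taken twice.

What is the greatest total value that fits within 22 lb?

Filling by ratio: sapphire brooch + ruby pendant + ivory figurine for 1809, with 1 lb left unused.
The 2 lb tied up in ruby pendant is better spent on jade mask — total rises to 1820 (22 lb).

1820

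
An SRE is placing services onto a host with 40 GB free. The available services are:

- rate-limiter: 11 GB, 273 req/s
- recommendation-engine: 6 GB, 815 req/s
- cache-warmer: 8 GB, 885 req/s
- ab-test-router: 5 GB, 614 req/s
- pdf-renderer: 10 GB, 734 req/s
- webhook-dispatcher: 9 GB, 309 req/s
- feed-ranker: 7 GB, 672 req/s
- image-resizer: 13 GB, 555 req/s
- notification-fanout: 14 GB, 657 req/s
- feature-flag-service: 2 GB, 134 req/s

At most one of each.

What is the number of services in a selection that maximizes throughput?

6

Optimal total is 3854.
For example recommendation-engine + cache-warmer + ab-test-router + pdf-renderer + feed-ranker + feature-flag-service achieves it, using 38 GB.
Every optimal selection uses 6 services.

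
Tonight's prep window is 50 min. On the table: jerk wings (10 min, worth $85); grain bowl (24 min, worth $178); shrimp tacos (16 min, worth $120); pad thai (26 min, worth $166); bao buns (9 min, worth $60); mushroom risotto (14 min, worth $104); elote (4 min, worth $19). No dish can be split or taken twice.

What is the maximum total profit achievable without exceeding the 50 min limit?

383

Filling by ratio: jerk wings + shrimp tacos + bao buns + mushroom risotto for 369, with 1 min left unused.
The 23 min tied up in bao buns and mushroom risotto is better spent on grain bowl — total rises to 383 (50 min).
That's the maximum — no swap from here does better than 383.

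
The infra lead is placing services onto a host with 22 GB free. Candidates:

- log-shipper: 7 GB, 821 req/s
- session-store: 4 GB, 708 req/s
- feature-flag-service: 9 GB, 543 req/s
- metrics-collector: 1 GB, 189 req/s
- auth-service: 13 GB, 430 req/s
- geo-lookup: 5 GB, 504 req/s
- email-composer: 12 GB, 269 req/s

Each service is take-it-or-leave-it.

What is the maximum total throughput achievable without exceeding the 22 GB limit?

Filling by ratio: log-shipper + session-store + metrics-collector + geo-lookup for 2222, with 5 GB left unused.
Replace geo-lookup with feature-flag-service: the trade gains 39 net, giving 2261 at 21 GB.
Next best is log-shipper + session-store + metrics-collector + geo-lookup at 2222 (17 GB) — short by 39.

2261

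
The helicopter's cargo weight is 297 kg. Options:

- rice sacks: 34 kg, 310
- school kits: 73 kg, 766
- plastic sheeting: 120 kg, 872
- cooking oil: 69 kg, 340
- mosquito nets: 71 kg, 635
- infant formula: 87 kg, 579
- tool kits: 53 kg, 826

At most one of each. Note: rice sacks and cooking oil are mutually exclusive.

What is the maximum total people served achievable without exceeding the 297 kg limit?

A density-first pass picks rice sacks + school kits + mosquito nets + tool kits — 2537 at 231 kg.
Replace rice sacks with infant formula: the trade gains 269 net, giving 2806 at 284 kg.

2806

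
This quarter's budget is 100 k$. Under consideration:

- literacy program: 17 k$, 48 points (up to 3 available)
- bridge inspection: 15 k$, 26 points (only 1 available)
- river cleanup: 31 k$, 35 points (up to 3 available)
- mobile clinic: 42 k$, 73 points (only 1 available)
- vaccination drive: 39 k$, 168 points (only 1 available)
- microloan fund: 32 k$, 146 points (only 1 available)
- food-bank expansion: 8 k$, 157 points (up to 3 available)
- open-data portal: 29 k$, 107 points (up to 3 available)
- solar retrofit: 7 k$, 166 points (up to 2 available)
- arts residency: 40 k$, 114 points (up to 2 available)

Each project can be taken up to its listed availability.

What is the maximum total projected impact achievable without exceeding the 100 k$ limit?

1056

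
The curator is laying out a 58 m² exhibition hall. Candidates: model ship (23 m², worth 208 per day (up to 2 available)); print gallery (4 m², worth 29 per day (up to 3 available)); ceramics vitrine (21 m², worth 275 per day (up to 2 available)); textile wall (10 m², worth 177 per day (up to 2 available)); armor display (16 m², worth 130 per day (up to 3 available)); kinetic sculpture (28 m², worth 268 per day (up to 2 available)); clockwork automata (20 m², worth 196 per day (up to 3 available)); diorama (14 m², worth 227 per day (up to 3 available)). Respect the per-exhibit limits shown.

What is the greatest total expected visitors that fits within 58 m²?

887

Greedy by ratio would take 2×print gallery + 2×textile wall + 2×diorama: 56 m² used, total 866.
Replace print gallery and textile wall with diorama: the trade gains 21 net, giving 887 at 56 m².
That's the maximum — no swap from here does better than 887.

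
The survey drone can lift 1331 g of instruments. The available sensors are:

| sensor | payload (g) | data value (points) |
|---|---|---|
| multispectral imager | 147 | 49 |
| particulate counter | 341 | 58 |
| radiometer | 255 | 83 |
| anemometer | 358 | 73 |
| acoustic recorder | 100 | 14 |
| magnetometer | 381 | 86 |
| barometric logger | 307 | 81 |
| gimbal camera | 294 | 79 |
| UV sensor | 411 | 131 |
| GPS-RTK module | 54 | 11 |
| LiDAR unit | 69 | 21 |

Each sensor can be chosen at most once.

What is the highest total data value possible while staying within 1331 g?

Density check — multispectral imager 0.33, radiometer 0.33, UV sensor 0.32, LiDAR unit 0.30 are the best per g.
Taking multispectral imager + radiometer + acoustic recorder + gimbal camera + UV sensor + GPS-RTK module + LiDAR unit: 1330 g used, 388 in data value.
Next best is radiometer + barometric logger + gimbal camera + UV sensor + GPS-RTK module at 385 (1321 g) — short by 3.

388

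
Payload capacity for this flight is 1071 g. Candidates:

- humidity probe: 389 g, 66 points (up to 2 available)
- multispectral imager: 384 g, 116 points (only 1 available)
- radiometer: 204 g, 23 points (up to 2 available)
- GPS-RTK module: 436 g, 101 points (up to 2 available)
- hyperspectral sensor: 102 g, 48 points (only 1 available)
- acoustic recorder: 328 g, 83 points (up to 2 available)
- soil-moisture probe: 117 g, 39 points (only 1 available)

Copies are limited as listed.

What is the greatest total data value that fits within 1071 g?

304

Ranking by ratio (data value/g): hyperspectral sensor 0.47, soil-moisture probe 0.33, multispectral imager 0.30.
The ratio heuristic lands on multispectral imager + hyperspectral sensor + acoustic recorder + soil-moisture probe (286) but leaves 140 g idle.
Replace acoustic recorder with GPS-RTK module: the trade gains 18 net, giving 304 at 1039 g.
No other feasible combination exceeds 304.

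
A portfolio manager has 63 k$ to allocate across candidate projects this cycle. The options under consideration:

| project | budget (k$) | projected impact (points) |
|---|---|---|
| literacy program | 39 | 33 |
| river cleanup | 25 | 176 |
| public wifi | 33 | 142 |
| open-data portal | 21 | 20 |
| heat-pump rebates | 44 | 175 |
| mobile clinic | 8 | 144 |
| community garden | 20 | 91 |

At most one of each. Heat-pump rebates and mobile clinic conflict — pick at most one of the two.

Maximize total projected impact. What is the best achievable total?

411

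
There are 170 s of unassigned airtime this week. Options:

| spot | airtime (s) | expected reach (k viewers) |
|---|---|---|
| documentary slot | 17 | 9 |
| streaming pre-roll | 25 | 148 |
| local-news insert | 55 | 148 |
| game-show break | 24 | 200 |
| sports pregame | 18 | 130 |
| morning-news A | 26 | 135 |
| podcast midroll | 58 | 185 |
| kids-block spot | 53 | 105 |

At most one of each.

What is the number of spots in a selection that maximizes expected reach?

Optimal total is 807.
For example documentary slot + streaming pre-roll + game-show break + sports pregame + morning-news A + podcast midroll achieves it, using 168 s.
Any selection reaching 807 contains exactly 6 spots.

6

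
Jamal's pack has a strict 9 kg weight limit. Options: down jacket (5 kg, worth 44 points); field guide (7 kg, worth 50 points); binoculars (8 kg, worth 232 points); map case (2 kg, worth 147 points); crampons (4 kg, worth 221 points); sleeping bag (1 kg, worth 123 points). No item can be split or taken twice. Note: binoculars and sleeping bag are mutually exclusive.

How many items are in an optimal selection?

The maximum utility within 9 kg is 491.
For example map case + crampons + sleeping bag achieves it, using 7 kg.
Every optimal selection uses 3 items.

3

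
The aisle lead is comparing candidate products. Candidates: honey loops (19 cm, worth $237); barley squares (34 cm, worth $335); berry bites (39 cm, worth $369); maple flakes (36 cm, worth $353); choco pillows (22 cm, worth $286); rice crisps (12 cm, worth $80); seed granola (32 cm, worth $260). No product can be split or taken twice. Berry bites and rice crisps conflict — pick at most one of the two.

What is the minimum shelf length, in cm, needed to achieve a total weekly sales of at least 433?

41

Minimise cm subject to total weekly sales ≥ 433.
honey loops + choco pillows: 523 weekly sales at 41 cm.
Any bundle with less than 41 cm falls short of 433.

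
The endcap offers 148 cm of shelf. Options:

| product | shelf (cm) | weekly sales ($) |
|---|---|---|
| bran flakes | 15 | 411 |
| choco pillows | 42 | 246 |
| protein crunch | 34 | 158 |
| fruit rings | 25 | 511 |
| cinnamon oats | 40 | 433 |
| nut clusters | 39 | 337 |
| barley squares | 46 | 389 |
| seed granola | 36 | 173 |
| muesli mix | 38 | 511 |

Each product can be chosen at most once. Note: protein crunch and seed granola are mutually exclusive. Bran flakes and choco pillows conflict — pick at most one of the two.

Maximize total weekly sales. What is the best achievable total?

Best packing: bran flakes + fruit rings + cinnamon oats + muesli mix — 118 cm, 1866 total.

1866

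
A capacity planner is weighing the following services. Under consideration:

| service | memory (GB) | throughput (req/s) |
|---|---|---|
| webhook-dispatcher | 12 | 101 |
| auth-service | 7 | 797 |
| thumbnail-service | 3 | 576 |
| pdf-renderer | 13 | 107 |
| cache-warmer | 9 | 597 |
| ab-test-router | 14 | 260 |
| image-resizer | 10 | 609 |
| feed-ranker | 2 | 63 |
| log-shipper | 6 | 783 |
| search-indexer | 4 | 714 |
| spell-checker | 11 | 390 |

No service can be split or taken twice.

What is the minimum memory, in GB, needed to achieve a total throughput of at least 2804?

20

Need the lightest bundle worth ≥ 2804.
auth-service + thumbnail-service + log-shipper + search-indexer reaches 2870 using 20 GB.
Below 20 GB the best achievable stays under 2804.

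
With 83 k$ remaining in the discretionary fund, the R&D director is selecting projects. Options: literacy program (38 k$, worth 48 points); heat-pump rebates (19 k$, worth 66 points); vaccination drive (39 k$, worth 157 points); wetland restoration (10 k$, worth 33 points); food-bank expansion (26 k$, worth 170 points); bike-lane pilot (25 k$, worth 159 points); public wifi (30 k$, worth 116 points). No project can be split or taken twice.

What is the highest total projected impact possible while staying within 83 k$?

445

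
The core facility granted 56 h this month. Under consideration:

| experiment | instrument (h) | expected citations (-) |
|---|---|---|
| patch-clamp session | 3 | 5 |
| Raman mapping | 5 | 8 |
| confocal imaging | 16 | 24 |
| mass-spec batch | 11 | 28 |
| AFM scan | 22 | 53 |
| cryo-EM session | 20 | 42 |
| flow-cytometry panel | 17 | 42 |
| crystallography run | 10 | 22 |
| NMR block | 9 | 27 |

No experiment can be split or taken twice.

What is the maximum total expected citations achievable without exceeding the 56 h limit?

Filling by ratio: patch-clamp session + Raman mapping + mass-spec batch + flow-cytometry panel + crystallography run + NMR block for 132, with 1 h left unused.
The 21 h tied up in mass-spec batch and crystallography run is better spent on AFM scan — total rises to 135 (56 h).
An exhaustive check of the 512 subsets confirms 135.

135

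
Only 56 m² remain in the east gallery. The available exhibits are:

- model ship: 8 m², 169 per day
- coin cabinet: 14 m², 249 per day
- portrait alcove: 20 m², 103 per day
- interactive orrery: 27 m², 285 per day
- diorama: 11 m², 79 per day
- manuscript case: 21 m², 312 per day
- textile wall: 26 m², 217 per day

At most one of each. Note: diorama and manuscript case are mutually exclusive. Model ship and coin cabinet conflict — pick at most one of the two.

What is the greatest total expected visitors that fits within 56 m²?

Model ship + interactive orrery + manuscript case uses 56 of the 56 m² and totals 766.
Next best is model ship + manuscript case + textile wall at 698 (55 m²) — short by 68.

766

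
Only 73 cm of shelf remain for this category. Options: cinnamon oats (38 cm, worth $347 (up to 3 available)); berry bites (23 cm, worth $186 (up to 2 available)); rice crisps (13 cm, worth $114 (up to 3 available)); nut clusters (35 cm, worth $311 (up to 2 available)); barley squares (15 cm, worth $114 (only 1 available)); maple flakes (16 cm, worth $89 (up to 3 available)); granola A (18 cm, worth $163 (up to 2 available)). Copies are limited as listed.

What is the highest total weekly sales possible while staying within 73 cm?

Taking the top-ratio products first gives cinnamon oats + rice crisps + granola A for 624 (69 cm).
Dropping rice crisps and granola A frees 31 cm; slotting in nut clusters (35 cm) lifts the total to 658 at 73 cm.
That's the maximum — no swap from here does better than 658.

658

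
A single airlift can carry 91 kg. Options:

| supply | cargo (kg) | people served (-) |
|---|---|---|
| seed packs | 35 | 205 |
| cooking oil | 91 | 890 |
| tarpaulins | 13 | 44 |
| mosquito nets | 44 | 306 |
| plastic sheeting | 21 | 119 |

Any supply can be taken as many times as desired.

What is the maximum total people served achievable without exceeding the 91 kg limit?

Cooking oil uses 91 of the 91 kg and totals 890.
No other feasible combination exceeds 890.

890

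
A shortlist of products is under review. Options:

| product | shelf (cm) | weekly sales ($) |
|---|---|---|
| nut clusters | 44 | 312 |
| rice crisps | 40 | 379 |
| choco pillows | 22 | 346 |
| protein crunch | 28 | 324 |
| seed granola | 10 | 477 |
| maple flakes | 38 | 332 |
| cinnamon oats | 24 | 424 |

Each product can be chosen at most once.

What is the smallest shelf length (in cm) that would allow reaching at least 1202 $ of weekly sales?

Need the lightest bundle worth ≥ 1202.
choco pillows + seed granola + cinnamon oats: 1247 weekly sales at 56 cm.
Any bundle with less than 56 cm falls short of 1202.

56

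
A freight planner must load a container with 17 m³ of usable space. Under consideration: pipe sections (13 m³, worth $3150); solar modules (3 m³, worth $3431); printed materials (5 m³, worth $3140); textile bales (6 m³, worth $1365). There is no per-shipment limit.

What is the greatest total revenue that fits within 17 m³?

17155

5×solar modules uses 15 of the 17 m³ and totals 17155.
The spare 2 m³ is too small for any remaining shipment, and no exchange beats 17155.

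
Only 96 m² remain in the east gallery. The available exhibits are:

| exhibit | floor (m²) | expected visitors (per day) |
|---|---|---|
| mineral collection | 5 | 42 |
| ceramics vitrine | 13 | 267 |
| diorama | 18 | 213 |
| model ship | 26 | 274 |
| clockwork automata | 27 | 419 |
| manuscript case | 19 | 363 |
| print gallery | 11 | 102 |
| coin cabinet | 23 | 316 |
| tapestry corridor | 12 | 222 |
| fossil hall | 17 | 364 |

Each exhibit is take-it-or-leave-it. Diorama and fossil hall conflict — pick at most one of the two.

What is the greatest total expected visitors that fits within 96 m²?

1677

Best packing: mineral collection + ceramics vitrine + clockwork automata + manuscript case + tapestry corridor + fossil hall — 93 m², 1677 total.
An exhaustive check of the 1024 subsets confirms 1677.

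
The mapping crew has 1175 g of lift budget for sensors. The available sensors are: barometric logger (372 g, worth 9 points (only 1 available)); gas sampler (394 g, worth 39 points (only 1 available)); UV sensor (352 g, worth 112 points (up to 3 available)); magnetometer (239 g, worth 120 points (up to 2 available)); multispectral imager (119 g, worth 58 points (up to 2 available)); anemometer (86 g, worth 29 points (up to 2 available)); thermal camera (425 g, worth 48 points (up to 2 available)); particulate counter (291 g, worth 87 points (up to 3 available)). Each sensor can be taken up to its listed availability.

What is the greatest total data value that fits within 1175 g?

Filling by ratio: 2×magnetometer + 2×multispectral imager + 2×anemometer for 414, with 287 g left unused.
Dropping anemometer frees 86 g; slotting in UV sensor (352 g) lifts the total to 497 at 1154 g.
Nothing else within 1175 g beats 497.

497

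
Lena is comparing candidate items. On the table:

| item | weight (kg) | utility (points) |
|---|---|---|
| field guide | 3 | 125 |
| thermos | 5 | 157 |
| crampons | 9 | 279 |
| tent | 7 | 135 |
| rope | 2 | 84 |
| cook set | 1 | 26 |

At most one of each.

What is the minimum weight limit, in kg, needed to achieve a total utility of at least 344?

Minimise kg subject to total utility ≥ 344.
field guide + thermos + rope: 366 utility at 10 kg.
No combination under 10 kg hits 344.

10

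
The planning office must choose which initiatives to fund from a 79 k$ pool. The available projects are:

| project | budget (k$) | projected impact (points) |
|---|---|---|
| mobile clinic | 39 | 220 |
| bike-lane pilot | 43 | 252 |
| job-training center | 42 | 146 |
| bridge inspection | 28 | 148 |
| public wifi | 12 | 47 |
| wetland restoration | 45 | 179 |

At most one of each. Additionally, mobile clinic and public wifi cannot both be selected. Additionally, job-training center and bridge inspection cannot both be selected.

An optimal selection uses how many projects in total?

The maximum projected impact within 79 k$ is 400.
bike-lane pilot + bridge inspection hits 400 at 71 k$.
All optima have 2 projects.

2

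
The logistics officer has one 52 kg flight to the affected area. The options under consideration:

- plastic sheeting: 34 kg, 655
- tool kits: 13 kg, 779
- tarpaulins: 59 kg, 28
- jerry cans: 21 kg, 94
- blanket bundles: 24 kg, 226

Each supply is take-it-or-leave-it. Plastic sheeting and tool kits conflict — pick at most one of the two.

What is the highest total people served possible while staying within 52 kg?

1005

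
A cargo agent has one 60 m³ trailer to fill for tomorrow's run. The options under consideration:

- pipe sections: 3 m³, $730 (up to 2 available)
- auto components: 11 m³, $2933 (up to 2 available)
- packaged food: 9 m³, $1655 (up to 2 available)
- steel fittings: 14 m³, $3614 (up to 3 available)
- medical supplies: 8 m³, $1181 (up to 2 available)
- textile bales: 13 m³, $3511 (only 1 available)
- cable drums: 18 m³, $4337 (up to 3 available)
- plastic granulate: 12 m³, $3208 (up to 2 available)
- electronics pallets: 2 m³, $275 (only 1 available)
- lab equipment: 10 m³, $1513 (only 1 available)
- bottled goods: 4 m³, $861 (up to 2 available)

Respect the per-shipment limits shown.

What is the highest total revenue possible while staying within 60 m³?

15896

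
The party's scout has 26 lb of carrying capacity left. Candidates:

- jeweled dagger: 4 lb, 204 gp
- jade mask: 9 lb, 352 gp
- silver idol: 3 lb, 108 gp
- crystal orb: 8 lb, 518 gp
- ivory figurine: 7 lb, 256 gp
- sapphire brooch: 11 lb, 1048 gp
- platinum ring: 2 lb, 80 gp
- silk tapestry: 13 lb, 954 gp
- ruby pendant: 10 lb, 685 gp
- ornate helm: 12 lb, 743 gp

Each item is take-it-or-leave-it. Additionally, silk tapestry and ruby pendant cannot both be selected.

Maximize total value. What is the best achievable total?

2082

Sapphire brooch + platinum ring + silk tapestry uses 26 of the 26 lb and totals 2082.
An exhaustive check of the 1024 subsets confirms 2082.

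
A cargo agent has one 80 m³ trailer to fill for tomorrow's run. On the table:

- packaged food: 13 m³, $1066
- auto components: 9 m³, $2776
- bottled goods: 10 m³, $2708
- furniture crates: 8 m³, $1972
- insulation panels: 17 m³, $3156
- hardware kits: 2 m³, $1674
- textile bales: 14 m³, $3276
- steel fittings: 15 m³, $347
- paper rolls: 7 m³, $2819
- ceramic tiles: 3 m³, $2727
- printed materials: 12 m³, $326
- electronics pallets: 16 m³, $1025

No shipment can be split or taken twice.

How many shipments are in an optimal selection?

Optimal total is 21108.
One optimal bundle: auto components + bottled goods + furniture crates + insulation panels + hardware kits + textile bales + paper rolls + ceramic tiles (70 m³).
Every optimal selection uses 8 shipments.

8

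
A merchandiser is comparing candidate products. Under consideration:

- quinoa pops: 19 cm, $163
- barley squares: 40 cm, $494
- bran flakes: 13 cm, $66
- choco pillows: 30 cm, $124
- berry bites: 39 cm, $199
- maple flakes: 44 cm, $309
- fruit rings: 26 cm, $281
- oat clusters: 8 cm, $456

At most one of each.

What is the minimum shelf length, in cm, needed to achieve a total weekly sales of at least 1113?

67

Minimise cm subject to total weekly sales ≥ 1113.
Taking quinoa pops + barley squares + oat clusters gives 1113 (≥ 1113) for 67 cm.
Below 67 cm the best achievable stays under 1113.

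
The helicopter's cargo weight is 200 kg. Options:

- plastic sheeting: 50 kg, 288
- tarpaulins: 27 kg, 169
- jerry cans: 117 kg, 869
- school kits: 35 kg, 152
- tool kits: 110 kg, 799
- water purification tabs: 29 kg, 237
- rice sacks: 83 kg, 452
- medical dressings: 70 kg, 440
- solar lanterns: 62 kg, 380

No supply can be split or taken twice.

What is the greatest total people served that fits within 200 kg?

Filling by ratio: tarpaulins + jerry cans + water purification tabs for 1275, with 27 kg left unused.
Replace tarpaulins with plastic sheeting: the trade gains 119 net, giving 1394 at 196 kg.

1394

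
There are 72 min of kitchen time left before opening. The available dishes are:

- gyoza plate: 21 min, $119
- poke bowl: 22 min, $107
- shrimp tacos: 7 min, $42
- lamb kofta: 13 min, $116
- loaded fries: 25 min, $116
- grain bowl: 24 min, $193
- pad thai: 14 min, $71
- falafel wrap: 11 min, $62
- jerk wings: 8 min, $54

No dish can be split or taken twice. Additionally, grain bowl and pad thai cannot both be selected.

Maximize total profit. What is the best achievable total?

490

Greedy by ratio would take shrimp tacos + lamb kofta + grain bowl + falafel wrap + jerk wings: 63 min used, total 467.
Dropping shrimp tacos and jerk wings frees 15 min; slotting in gyoza plate (21 min) lifts the total to 490 at 69 min.
Runner-up gyoza plate + lamb kofta + grain bowl + jerk wings tops out at 482.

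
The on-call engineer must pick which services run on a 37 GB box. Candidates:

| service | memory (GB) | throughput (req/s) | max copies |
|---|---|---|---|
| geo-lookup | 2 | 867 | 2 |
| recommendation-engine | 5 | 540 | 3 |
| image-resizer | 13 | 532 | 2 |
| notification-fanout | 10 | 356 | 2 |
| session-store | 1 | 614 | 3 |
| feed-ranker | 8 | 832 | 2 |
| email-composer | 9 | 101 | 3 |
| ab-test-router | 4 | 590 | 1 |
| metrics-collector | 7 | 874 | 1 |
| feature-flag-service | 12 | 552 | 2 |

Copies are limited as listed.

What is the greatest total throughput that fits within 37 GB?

6952

By throughput per GB: session-store 614.00, geo-lookup 433.50, ab-test-router 147.50, metrics-collector 124.86 lead.
A density-first pass picks 2×geo-lookup + 3×recommendation-engine + 3×session-store + ab-test-router + metrics-collector — 6660 at 33 GB.
Replace recommendation-engine with feed-ranker: the trade gains 292 net, giving 6952 at 36 GB.
Nothing else within 37 GB beats 6952.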